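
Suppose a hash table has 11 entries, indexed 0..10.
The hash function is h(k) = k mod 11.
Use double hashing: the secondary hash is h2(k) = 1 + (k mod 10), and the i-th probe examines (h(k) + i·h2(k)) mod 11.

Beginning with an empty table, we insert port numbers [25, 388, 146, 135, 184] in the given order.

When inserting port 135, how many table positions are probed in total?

2

25 hashes to 3; slot 3 is free => place at 3.
388 hashes to 3, h2=9; 3 taken => place at 1.
146 hashes to 3, h2=7; 3 taken => place at 10.
135 hashes to 3, h2=6; 3 taken => place at 9.
184 hashes to 8; slot 8 is free => place at 8.
Table: [., 388, ., 25, ., ., ., ., 184, 135, 146]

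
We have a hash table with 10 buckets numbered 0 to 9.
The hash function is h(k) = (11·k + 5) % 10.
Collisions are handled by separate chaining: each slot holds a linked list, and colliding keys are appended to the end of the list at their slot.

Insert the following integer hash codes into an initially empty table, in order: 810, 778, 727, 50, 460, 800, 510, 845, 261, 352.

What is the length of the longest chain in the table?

Insert 810: h=5, bucket 5 empty → new chain.
Insert 778: h=3, bucket 3 empty → new chain.
Insert 727: h=2, bucket 2 empty → new chain.
Insert 50: h=5, bucket 5 nonempty → append to chain.
Insert 460: h=5, bucket 5 nonempty → append to chain.
Insert 800: h=5, bucket 5 nonempty → append to chain.
Insert 510: h=5, bucket 5 nonempty → append to chain.
Insert 845: h=0, bucket 0 empty → new chain.
Insert 261: h=6, bucket 6 empty → new chain.
Insert 352: h=7, bucket 7 empty → new chain.
Final buckets:
0: 845
1: —
2: 727
3: 778
4: —
5: 810 -> 50 -> 460 -> 800 -> 510
6: 261
7: 352
8: —
9: —

5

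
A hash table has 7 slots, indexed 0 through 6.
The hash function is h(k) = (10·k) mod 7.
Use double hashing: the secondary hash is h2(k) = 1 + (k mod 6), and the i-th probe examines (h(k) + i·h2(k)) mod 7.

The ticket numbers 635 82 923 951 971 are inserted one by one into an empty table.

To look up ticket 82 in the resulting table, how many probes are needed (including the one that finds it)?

635: h=1 => slot 1
82: h=1, h2=5, probe 1,6 => slot 6
923: h=4 => slot 4
951: h=4, h2=4, probe 4,1,5 => slot 5
971: h=1, h2=6, probe 1,0 => slot 0
Table: [971, 635, —, —, 923, 951, 82]
Lookup 82: h=1, h2=5, probe 1,6 → found at 6.

2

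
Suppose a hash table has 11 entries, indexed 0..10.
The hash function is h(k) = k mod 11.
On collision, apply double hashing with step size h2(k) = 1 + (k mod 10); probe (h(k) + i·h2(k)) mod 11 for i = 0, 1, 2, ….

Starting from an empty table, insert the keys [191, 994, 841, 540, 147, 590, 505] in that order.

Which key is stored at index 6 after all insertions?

Insert 191: h=4, slot 4 empty → index 4.
Insert 994: h=4, h2=5, slot 4 occupied → index 9.
Insert 841: h=5, slot 5 empty → index 5.
Insert 540: h=1, slot 1 empty → index 1.
Insert 147: h=4, h2=8, slots 4,1,9 occupied → index 6.
Insert 590: h=7, slot 7 empty → index 7.
Insert 505: h=10, slot 10 empty → index 10.
Table: [∅, 540, ∅, ∅, 191, 841, 147, 590, ∅, 994, 505]

147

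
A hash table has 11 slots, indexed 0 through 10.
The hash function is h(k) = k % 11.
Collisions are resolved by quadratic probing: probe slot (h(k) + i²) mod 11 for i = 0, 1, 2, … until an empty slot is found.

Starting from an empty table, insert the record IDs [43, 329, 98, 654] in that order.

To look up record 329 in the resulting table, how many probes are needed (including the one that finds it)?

43 hashes to 10; slot 10 is free => place at 10.
329 hashes to 10; 10 taken => place at 0.
98 hashes to 10; 10,0 taken => place at 3.
654 hashes to 5; slot 5 is free => place at 5.
Table: [329, —, —, 98, —, 654, —, —, —, —, 43]
Lookup 329: h=10, probe 10,0 → found at 0.

2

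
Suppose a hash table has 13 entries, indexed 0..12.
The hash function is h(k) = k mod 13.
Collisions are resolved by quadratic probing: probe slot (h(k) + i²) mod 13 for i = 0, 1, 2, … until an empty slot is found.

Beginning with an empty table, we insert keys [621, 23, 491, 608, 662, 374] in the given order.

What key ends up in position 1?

Insert 621: h=10, slot 10 empty => index 10.
Insert 23: h=10, slot 10 occupied => index 11.
Insert 491: h=10, slots 10,11 occupied => index 1.
Insert 608: h=10, slots 10,11,1 occupied => index 6.
Insert 662: h=12, slot 12 empty => index 12.
Insert 374: h=10, slots 10,11,1,6 occupied => index 0.
Table: [374, 491, ., ., ., ., 608, ., ., ., 621, 23, 662]

491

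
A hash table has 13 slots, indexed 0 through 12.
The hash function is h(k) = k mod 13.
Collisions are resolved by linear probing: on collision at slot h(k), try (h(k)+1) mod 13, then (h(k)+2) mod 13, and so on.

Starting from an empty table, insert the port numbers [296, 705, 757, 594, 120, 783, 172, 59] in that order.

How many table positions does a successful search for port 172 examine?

5

296: h=10 → slot 10
705: h=3 → slot 3
757: h=3, probe 3,4 → slot 4
594: h=9 → slot 9
120: h=3, probe 3,4,5 → slot 5
783: h=3, probe 3,4,5,6 → slot 6
172: h=3, probe 3,4,5,6,7 → slot 7
59: h=7, probe 7,8 → slot 8
Table: [-, -, -, 705, 757, 120, 783, 172, 59, 594, 296, -, -]
Lookup 172: h=3, probe 3,4,5,6,7 → found at 7.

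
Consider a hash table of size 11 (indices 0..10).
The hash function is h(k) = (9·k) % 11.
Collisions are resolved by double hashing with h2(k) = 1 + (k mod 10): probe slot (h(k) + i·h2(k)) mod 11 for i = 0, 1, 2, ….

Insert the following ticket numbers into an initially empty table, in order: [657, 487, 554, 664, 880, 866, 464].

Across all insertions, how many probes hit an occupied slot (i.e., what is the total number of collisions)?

2

657 hashes to 6; slot 6 is free => place at 6.
487 hashes to 5; slot 5 is free => place at 5.
554 hashes to 3; slot 3 is free => place at 3.
664 hashes to 3, h2=5; 3 taken => place at 8.
880 hashes to 0; slot 0 is free => place at 0.
866 hashes to 6, h2=7; 6 taken => place at 2.
464 hashes to 7; slot 7 is free => place at 7.
Table: [880, ., 866, 554, ., 487, 657, 464, 664, ., .]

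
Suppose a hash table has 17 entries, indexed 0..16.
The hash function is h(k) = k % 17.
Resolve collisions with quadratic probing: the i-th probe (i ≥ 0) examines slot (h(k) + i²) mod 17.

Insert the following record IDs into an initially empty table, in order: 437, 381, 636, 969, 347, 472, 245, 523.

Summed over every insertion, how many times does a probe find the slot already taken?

437: h=12 → slot 12
381: h=7 → slot 7
636: h=7, probe 7,8 → slot 8
969: h=0 → slot 0
347: h=7, probe 7,8,11 → slot 11
472: h=13 → slot 13
245: h=7, probe 7,8,11,16 → slot 16
523: h=13, probe 13,14 → slot 14
Table: [969, _, _, _, _, _, _, 381, 636, _, _, 347, 437, 472, 523, _, 245]

7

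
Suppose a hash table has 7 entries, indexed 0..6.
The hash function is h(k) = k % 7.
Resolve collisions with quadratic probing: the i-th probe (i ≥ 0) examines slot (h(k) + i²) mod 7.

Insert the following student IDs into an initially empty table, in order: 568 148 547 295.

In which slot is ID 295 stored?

568 hashes to 1; slot 1 is free → place at 1.
148 hashes to 1; 1 taken → place at 2.
547 hashes to 1; 1,2 taken → place at 5.
295 hashes to 1; 1,2,5 taken → place at 3.
Table: [_, 568, 148, 295, _, 547, _]

3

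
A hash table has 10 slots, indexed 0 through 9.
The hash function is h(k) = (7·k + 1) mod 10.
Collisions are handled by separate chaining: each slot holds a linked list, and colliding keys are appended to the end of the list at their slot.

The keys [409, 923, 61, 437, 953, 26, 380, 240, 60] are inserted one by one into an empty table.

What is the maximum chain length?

3

409 -> bucket 4
923 -> bucket 2
61 -> bucket 8
437 -> bucket 0
953 -> bucket 2 (collision)
26 -> bucket 3
380 -> bucket 1
240 -> bucket 1 (collision)
60 -> bucket 1 (collision)
Final buckets:
0: 437
1: 380 -> 240 -> 60
2: 923 -> 953
3: 26
4: 409
5: ∅
6: ∅
7: ∅
8: 61
9: ∅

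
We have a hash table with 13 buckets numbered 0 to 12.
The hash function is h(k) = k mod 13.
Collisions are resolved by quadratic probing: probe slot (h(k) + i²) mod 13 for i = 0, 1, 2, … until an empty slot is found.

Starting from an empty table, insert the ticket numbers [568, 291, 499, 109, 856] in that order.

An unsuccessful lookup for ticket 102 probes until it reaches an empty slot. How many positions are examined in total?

568: h=9 => slot 9
291: h=5 => slot 5
499: h=5, probe 5,6 => slot 6
109: h=5, probe 5,6,9,1 => slot 1
856: h=11 => slot 11
Table: [., 109, ., ., ., 291, 499, ., ., 568, ., 856, .]
Lookup 102: h=11, probe 11,12 → slot 12 empty, not found.

2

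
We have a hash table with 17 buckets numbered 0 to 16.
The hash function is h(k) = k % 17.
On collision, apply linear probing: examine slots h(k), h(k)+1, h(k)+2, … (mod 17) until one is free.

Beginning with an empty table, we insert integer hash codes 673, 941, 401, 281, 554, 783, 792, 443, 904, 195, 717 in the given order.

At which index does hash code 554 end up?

12

Insert 673: h=10, slot 10 empty → index 10.
Insert 941: h=6, slot 6 empty → index 6.
Insert 401: h=10, slot 10 occupied → index 11.
Insert 281: h=9, slot 9 empty → index 9.
Insert 554: h=10, slots 10,11 occupied → index 12.
Insert 783: h=1, slot 1 empty → index 1.
Insert 792: h=10, slots 10,11,12 occupied → index 13.
Insert 443: h=1, slot 1 occupied → index 2.
Insert 904: h=3, slot 3 empty → index 3.
Insert 195: h=8, slot 8 empty → index 8.
Insert 717: h=3, slot 3 occupied → index 4.
Table: [—, 783, 443, 904, 717, —, 941, —, 195, 281, 673, 401, 554, 792, —, —, —]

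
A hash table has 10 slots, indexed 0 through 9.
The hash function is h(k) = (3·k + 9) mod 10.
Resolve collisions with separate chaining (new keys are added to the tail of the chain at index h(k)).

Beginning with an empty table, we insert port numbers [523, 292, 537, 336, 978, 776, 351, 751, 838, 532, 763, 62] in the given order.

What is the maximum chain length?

Insert 523: h=8, bucket 8 empty → new chain.
Insert 292: h=5, bucket 5 empty → new chain.
Insert 537: h=0, bucket 0 empty → new chain.
Insert 336: h=7, bucket 7 empty → new chain.
Insert 978: h=3, bucket 3 empty → new chain.
Insert 776: h=7, bucket 7 nonempty → append to chain.
Insert 351: h=2, bucket 2 empty → new chain.
Insert 751: h=2, bucket 2 nonempty → append to chain.
Insert 838: h=3, bucket 3 nonempty → append to chain.
Insert 532: h=5, bucket 5 nonempty → append to chain.
Insert 763: h=8, bucket 8 nonempty → append to chain.
Insert 62: h=5, bucket 5 nonempty → append to chain.
Final buckets:
0: 537
1: -
2: 351 -> 751
3: 978 -> 838
4: -
5: 292 -> 532 -> 62
6: -
7: 336 -> 776
8: 523 -> 763
9: -

3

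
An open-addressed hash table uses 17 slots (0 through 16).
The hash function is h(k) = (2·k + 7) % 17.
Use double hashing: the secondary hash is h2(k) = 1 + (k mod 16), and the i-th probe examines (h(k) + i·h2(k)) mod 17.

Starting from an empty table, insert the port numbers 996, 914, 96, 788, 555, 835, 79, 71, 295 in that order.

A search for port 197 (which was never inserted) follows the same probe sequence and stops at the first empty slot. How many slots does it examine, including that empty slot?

996 hashes to 10; slot 10 is free → place at 10.
914 hashes to 16; slot 16 is free → place at 16.
96 hashes to 12; slot 12 is free → place at 12.
788 hashes to 2; slot 2 is free → place at 2.
555 hashes to 12, h2=12; 12 taken → place at 7.
835 hashes to 11; slot 11 is free → place at 11.
79 hashes to 12, h2=16; 12,11,10 taken → place at 9.
71 hashes to 13; slot 13 is free → place at 13.
295 hashes to 2, h2=8; 2,10 taken → place at 1.
Table: [—, 295, 788, —, —, —, —, 555, —, 79, 996, 835, 96, 71, —, —, 914]
Lookup 197: h=10, h2=6, probe 10,16,5 → slot 5 empty, not found.

3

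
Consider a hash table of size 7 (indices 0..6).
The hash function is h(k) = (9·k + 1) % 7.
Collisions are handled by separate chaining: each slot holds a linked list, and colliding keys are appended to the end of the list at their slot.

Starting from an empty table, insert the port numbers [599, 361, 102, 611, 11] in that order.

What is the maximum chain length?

4

599 → bucket 2
361 → bucket 2 (collision)
102 → bucket 2 (collision)
611 → bucket 5
11 → bucket 2 (collision)
Final buckets:
0: ∅
1: ∅
2: 599 -> 361 -> 102 -> 11
3: ∅
4: ∅
5: 611
6: ∅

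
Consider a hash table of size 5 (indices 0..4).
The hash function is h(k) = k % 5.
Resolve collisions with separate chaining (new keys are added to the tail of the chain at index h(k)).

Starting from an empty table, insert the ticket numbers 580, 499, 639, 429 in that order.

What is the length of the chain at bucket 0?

1

580 → bucket 0
499 → bucket 4
639 → bucket 4 (collision)
429 → bucket 4 (collision)
Final buckets:
0: 580
1: .
2: .
3: .
4: 499 -> 639 -> 429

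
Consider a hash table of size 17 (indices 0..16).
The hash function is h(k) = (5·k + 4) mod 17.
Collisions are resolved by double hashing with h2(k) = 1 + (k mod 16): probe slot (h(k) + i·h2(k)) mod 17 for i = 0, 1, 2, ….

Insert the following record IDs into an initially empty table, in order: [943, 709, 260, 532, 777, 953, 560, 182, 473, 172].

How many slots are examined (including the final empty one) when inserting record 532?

943 hashes to 10; slot 10 is free → place at 10.
709 hashes to 13; slot 13 is free → place at 13.
260 hashes to 12; slot 12 is free → place at 12.
532 hashes to 12, h2=5; 12 taken → place at 0.
777 hashes to 13, h2=10; 13 taken → place at 6.
953 hashes to 9; slot 9 is free → place at 9.
560 hashes to 16; slot 16 is free → place at 16.
182 hashes to 13, h2=7; 13 taken → place at 3.
473 hashes to 6, h2=10; 6,16,9 taken → place at 2.
172 hashes to 14; slot 14 is free → place at 14.
Table: [532, —, 473, 182, —, —, 777, —, —, 953, 943, —, 260, 709, 172, —, 560]

2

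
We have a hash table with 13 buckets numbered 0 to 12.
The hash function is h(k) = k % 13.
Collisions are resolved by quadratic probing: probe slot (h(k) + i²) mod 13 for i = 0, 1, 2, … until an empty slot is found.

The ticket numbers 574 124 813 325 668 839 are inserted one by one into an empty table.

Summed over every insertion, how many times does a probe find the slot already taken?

3

574 hashes to 2; slot 2 is free => place at 2.
124 hashes to 7; slot 7 is free => place at 7.
813 hashes to 7; 7 taken => place at 8.
325 hashes to 0; slot 0 is free => place at 0.
668 hashes to 5; slot 5 is free => place at 5.
839 hashes to 7; 7,8 taken => place at 11.
Table: [325, ∅, 574, ∅, ∅, 668, ∅, 124, 813, ∅, ∅, 839, ∅]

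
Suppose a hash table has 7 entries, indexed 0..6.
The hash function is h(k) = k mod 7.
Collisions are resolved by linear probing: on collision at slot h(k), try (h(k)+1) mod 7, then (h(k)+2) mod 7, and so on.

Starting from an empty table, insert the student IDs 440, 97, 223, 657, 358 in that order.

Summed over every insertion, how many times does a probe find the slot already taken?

8

440: h=6 → slot 6
97: h=6, probe 6,0 → slot 0
223: h=6, probe 6,0,1 → slot 1
657: h=6, probe 6,0,1,2 → slot 2
358: h=1, probe 1,2,3 → slot 3
Table: [97, 223, 657, 358, ∅, ∅, 440]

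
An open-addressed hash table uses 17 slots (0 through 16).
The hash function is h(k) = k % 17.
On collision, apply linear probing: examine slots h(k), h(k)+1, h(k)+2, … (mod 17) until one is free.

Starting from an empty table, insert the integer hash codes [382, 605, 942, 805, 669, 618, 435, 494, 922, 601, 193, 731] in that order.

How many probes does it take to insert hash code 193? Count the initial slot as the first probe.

382: h=8 => slot 8
605: h=10 => slot 10
942: h=7 => slot 7
805: h=6 => slot 6
669: h=6, probe 6,7,8,9 => slot 9
618: h=6, probe 6,7,8,9,10,11 => slot 11
435: h=10, probe 10,11,12 => slot 12
494: h=1 => slot 1
922: h=4 => slot 4
601: h=6, probe 6,7,8,9,10,11,12,13 => slot 13
193: h=6, probe 6,7,8,9,10,11,12,13,14 => slot 14
731: h=0 => slot 0
Table: [731, 494, ∅, ∅, 922, ∅, 805, 942, 382, 669, 605, 618, 435, 601, 193, ∅, ∅]

9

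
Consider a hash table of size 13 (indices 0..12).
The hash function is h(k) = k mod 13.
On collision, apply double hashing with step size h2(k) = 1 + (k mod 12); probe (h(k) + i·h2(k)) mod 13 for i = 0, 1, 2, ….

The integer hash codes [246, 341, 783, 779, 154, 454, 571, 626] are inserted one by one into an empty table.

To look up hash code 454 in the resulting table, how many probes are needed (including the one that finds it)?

2

246: h=12 → slot 12
341: h=3 → slot 3
783: h=3, h2=4, probe 3,7 → slot 7
779: h=12, h2=12, probe 12,11 → slot 11
154: h=11, h2=11, probe 11,9 → slot 9
454: h=12, h2=11, probe 12,10 → slot 10
571: h=12, h2=8, probe 12,7,2 → slot 2
626: h=2, h2=3, probe 2,5 → slot 5
Table: [_, _, 571, 341, _, 626, _, 783, _, 154, 454, 779, 246]
Lookup 454: h=12, h2=11, probe 12,10 → found at 10.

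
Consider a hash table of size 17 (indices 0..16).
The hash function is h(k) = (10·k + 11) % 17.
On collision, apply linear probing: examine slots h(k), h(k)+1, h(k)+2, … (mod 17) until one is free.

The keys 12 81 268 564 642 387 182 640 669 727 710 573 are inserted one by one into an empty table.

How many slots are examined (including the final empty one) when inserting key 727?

12: h=12 → slot 12
81: h=5 → slot 5
268: h=5, probe 5,6 → slot 6
564: h=7 → slot 7
642: h=5, probe 5,6,7,8 → slot 8
387: h=5, probe 5,6,7,8,9 → slot 9
182: h=12, probe 12,13 → slot 13
640: h=2 → slot 2
669: h=3 → slot 3
727: h=5, probe 5,6,7,8,9,10 → slot 10
710: h=5, probe 5,6,7,8,9,10,11 → slot 11
573: h=12, probe 12,13,14 → slot 14
Table: [—, —, 640, 669, —, 81, 268, 564, 642, 387, 727, 710, 12, 182, 573, —, —]

6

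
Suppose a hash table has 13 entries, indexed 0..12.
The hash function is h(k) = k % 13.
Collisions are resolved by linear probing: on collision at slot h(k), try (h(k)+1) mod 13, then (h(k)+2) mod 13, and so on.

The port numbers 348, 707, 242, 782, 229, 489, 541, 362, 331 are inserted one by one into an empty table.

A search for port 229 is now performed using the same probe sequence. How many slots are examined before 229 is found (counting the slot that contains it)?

2

Insert 348: h=10, slot 10 empty => index 10.
Insert 707: h=5, slot 5 empty => index 5.
Insert 242: h=8, slot 8 empty => index 8.
Insert 782: h=2, slot 2 empty => index 2.
Insert 229: h=8, slot 8 occupied => index 9.
Insert 489: h=8, slots 8,9,10 occupied => index 11.
Insert 541: h=8, slots 8,9,10,11 occupied => index 12.
Insert 362: h=11, slots 11,12 occupied => index 0.
Insert 331: h=6, slot 6 empty => index 6.
Table: [362, _, 782, _, _, 707, 331, _, 242, 229, 348, 489, 541]
Lookup 229: h=8, probe 8,9 → found at 9.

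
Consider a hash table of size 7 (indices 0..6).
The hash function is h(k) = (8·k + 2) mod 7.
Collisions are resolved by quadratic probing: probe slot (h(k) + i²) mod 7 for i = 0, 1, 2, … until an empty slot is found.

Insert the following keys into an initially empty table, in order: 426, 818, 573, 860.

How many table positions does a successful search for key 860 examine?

Insert 426: h=1, slot 1 empty → index 1.
Insert 818: h=1, slot 1 occupied → index 2.
Insert 573: h=1, slots 1,2 occupied → index 5.
Insert 860: h=1, slots 1,2,5 occupied → index 3.
Table: [_, 426, 818, 860, _, 573, _]
Lookup 860: h=1, probe 1,2,5,3 → found at 3.

4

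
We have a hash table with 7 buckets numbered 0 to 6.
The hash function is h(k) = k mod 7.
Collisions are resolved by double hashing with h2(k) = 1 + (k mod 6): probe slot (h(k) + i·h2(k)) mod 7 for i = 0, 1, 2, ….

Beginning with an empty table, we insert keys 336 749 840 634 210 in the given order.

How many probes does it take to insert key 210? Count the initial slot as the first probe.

3

Insert 336: h=0, slot 0 empty => index 0.
Insert 749: h=0, h2=6, slot 0 occupied => index 6.
Insert 840: h=0, h2=1, slot 0 occupied => index 1.
Insert 634: h=4, slot 4 empty => index 4.
Insert 210: h=0, h2=1, slots 0,1 occupied => index 2.
Table: [336, 840, 210, -, 634, -, 749]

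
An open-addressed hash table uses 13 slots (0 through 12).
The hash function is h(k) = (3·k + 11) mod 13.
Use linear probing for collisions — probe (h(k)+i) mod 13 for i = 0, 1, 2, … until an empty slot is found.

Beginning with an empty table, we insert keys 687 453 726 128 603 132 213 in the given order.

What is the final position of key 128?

8

687 hashes to 5; slot 5 is free → place at 5.
453 hashes to 5; 5 taken → place at 6.
726 hashes to 5; 5,6 taken → place at 7.
128 hashes to 5; 5,6,7 taken → place at 8.
603 hashes to 0; slot 0 is free → place at 0.
132 hashes to 4; slot 4 is free → place at 4.
213 hashes to 0; 0 taken → place at 1.
Table: [603, 213, ., ., 132, 687, 453, 726, 128, ., ., ., .]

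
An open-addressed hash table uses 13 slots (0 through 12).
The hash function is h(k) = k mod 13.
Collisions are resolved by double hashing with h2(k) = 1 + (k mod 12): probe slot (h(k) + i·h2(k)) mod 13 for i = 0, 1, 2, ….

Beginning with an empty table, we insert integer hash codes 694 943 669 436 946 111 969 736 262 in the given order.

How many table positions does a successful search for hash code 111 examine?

2

Insert 694: h=5, slot 5 empty -> index 5.
Insert 943: h=7, slot 7 empty -> index 7.
Insert 669: h=6, slot 6 empty -> index 6.
Insert 436: h=7, h2=5, slot 7 occupied -> index 12.
Insert 946: h=10, slot 10 empty -> index 10.
Insert 111: h=7, h2=4, slot 7 occupied -> index 11.
Insert 969: h=7, h2=10, slot 7 occupied -> index 4.
Insert 736: h=8, slot 8 empty -> index 8.
Insert 262: h=2, slot 2 empty -> index 2.
Table: [∅, ∅, 262, ∅, 969, 694, 669, 943, 736, ∅, 946, 111, 436]
Lookup 111: h=7, h2=4, probe 7,11 → found at 11.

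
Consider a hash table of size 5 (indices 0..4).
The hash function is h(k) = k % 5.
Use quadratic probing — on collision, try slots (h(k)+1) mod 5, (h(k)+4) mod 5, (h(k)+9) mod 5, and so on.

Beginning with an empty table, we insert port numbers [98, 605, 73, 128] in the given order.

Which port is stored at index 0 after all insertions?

605

98 hashes to 3; slot 3 is free → place at 3.
605 hashes to 0; slot 0 is free → place at 0.
73 hashes to 3; 3 taken → place at 4.
128 hashes to 3; 3,4 taken → place at 2.
Table: [605, -, 128, 98, 73]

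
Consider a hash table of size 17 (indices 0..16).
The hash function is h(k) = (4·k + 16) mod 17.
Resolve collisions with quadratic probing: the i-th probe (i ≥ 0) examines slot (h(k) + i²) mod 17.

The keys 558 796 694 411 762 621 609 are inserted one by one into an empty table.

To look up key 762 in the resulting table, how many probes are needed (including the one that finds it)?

4

Insert 558: h=4, slot 4 empty → index 4.
Insert 796: h=4, slot 4 occupied → index 5.
Insert 694: h=4, slots 4,5 occupied → index 8.
Insert 411: h=11, slot 11 empty → index 11.
Insert 762: h=4, slots 4,5,8 occupied → index 13.
Insert 621: h=1, slot 1 empty → index 1.
Insert 609: h=4, slots 4,5,8,13 occupied → index 3.
Table: [_, 621, _, 609, 558, 796, _, _, 694, _, _, 411, _, 762, _, _, _]
Lookup 762: h=4, probe 4,5,8,13 → found at 13.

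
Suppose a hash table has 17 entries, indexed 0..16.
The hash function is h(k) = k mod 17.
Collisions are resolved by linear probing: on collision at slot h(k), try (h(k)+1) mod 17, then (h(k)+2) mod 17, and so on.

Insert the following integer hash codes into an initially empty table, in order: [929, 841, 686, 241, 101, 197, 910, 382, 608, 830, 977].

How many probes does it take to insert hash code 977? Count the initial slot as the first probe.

8

Insert 929: h=11, slot 11 empty -> index 11.
Insert 841: h=8, slot 8 empty -> index 8.
Insert 686: h=6, slot 6 empty -> index 6.
Insert 241: h=3, slot 3 empty -> index 3.
Insert 101: h=16, slot 16 empty -> index 16.
Insert 197: h=10, slot 10 empty -> index 10.
Insert 910: h=9, slot 9 empty -> index 9.
Insert 382: h=8, slots 8,9,10,11 occupied -> index 12.
Insert 608: h=13, slot 13 empty -> index 13.
Insert 830: h=14, slot 14 empty -> index 14.
Insert 977: h=8, slots 8,9,10,11,12,13,14 occupied -> index 15.
Table: [-, -, -, 241, -, -, 686, -, 841, 910, 197, 929, 382, 608, 830, 977, 101]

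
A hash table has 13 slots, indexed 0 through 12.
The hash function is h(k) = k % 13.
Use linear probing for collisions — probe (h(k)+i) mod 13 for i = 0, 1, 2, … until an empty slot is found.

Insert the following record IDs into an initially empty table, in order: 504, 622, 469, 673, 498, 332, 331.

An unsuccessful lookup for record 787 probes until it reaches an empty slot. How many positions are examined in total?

2

504 hashes to 10; slot 10 is free → place at 10.
622 hashes to 11; slot 11 is free → place at 11.
469 hashes to 1; slot 1 is free → place at 1.
673 hashes to 10; 10,11 taken → place at 12.
498 hashes to 4; slot 4 is free → place at 4.
332 hashes to 7; slot 7 is free → place at 7.
331 hashes to 6; slot 6 is free → place at 6.
Table: [_, 469, _, _, 498, _, 331, 332, _, _, 504, 622, 673]
Lookup 787: h=7, probe 7,8 → slot 8 empty, not found.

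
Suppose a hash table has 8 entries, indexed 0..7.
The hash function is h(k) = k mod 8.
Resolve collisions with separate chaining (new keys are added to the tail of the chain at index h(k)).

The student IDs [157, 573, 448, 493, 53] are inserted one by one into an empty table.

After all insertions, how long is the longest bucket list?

4

Insert 157: h=5, bucket 5 empty -> new chain.
Insert 573: h=5, bucket 5 nonempty -> append to chain.
Insert 448: h=0, bucket 0 empty -> new chain.
Insert 493: h=5, bucket 5 nonempty -> append to chain.
Insert 53: h=5, bucket 5 nonempty -> append to chain.
Final buckets:
0: 448
1: _
2: _
3: _
4: _
5: 157 -> 573 -> 493 -> 53
6: _
7: _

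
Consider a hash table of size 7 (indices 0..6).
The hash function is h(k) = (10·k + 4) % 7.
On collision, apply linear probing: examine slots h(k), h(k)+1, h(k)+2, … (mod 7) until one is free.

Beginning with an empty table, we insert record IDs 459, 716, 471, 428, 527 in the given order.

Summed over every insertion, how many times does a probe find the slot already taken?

3

Insert 459: h=2, slot 2 empty → index 2.
Insert 716: h=3, slot 3 empty → index 3.
Insert 471: h=3, slot 3 occupied → index 4.
Insert 428: h=0, slot 0 empty → index 0.
Insert 527: h=3, slots 3,4 occupied → index 5.
Table: [428, ∅, 459, 716, 471, 527, ∅]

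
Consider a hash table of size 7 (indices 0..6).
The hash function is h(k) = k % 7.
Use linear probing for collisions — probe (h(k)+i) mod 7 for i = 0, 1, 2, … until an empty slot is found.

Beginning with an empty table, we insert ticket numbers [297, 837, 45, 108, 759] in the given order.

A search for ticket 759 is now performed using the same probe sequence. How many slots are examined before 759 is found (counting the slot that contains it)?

5

297: h=3 → slot 3
837: h=4 → slot 4
45: h=3, probe 3,4,5 → slot 5
108: h=3, probe 3,4,5,6 → slot 6
759: h=3, probe 3,4,5,6,0 → slot 0
Table: [759, ., ., 297, 837, 45, 108]
Lookup 759: h=3, probe 3,4,5,6,0 → found at 0.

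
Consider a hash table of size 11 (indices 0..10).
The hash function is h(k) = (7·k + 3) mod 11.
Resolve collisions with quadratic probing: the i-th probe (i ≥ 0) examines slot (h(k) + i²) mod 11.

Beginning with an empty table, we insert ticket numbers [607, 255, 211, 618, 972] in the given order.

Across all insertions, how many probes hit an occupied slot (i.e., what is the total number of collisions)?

6

607: h=6 -> slot 6
255: h=6, probe 6,7 -> slot 7
211: h=6, probe 6,7,10 -> slot 10
618: h=6, probe 6,7,10,4 -> slot 4
972: h=9 -> slot 9
Table: [_, _, _, _, 618, _, 607, 255, _, 972, 211]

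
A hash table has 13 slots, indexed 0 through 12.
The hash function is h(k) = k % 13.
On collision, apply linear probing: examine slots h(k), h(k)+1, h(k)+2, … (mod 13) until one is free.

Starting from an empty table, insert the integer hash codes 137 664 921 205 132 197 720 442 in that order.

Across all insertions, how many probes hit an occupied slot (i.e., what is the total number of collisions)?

1

137 hashes to 7; slot 7 is free => place at 7.
664 hashes to 1; slot 1 is free => place at 1.
921 hashes to 11; slot 11 is free => place at 11.
205 hashes to 10; slot 10 is free => place at 10.
132 hashes to 2; slot 2 is free => place at 2.
197 hashes to 2; 2 taken => place at 3.
720 hashes to 5; slot 5 is free => place at 5.
442 hashes to 0; slot 0 is free => place at 0.
Table: [442, 664, 132, 197, _, 720, _, 137, _, _, 205, 921, _]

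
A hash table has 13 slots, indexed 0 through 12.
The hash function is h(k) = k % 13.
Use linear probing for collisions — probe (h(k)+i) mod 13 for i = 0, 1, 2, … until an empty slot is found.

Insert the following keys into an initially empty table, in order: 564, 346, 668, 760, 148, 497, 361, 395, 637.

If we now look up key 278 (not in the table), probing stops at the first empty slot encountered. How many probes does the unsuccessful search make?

8

564: h=5 => slot 5
346: h=8 => slot 8
668: h=5, probe 5,6 => slot 6
760: h=6, probe 6,7 => slot 7
148: h=5, probe 5,6,7,8,9 => slot 9
497: h=3 => slot 3
361: h=10 => slot 10
395: h=5, probe 5,6,7,8,9,10,11 => slot 11
637: h=0 => slot 0
Table: [637, _, _, 497, _, 564, 668, 760, 346, 148, 361, 395, _]
Lookup 278: h=5, probe 5,6,7,8,9,10,11,12 → slot 12 empty, not found.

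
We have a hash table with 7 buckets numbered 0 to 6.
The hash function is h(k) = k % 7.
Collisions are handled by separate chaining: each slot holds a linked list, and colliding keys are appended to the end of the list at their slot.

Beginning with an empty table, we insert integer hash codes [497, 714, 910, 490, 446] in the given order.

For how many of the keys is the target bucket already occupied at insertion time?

3

497 → bucket 0
714 → bucket 0 (collision)
910 → bucket 0 (collision)
490 → bucket 0 (collision)
446 → bucket 5
Final buckets:
0: 497 -> 714 -> 910 -> 490
1: _
2: _
3: _
4: _
5: 446
6: _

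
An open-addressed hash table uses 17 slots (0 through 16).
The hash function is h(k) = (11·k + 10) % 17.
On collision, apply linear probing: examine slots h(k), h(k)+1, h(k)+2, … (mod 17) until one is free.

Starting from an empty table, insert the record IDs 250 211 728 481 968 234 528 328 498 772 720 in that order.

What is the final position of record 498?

250 hashes to 6; slot 6 is free => place at 6.
211 hashes to 2; slot 2 is free => place at 2.
728 hashes to 11; slot 11 is free => place at 11.
481 hashes to 14; slot 14 is free => place at 14.
968 hashes to 16; slot 16 is free => place at 16.
234 hashes to 0; slot 0 is free => place at 0.
528 hashes to 4; slot 4 is free => place at 4.
328 hashes to 14; 14 taken => place at 15.
498 hashes to 14; 14,15,16,0 taken => place at 1.
772 hashes to 2; 2 taken => place at 3.
720 hashes to 8; slot 8 is free => place at 8.
Table: [234, 498, 211, 772, 528, _, 250, _, 720, _, _, 728, _, _, 481, 328, 968]

1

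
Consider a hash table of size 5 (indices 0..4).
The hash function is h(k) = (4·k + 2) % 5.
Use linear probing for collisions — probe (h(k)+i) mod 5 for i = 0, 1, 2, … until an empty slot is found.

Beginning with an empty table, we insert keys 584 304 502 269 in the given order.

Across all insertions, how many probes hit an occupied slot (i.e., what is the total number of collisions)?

4

584: h=3 -> slot 3
304: h=3, probe 3,4 -> slot 4
502: h=0 -> slot 0
269: h=3, probe 3,4,0,1 -> slot 1
Table: [502, 269, ., 584, 304]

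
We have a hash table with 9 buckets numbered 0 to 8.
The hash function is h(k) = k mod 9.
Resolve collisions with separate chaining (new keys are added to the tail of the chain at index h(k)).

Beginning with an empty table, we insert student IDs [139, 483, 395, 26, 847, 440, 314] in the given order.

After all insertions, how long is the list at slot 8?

139 → bucket 4
483 → bucket 6
395 → bucket 8
26 → bucket 8 (collision)
847 → bucket 1
440 → bucket 8 (collision)
314 → bucket 8 (collision)
Final buckets:
0: ∅
1: 847
2: ∅
3: ∅
4: 139
5: ∅
6: 483
7: ∅
8: 395 -> 26 -> 440 -> 314

4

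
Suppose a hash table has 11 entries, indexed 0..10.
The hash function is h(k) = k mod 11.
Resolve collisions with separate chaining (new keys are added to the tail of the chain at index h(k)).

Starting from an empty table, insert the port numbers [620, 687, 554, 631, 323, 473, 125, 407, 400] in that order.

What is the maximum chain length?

Insert 620: h=4, bucket 4 empty -> new chain.
Insert 687: h=5, bucket 5 empty -> new chain.
Insert 554: h=4, bucket 4 nonempty -> append to chain.
Insert 631: h=4, bucket 4 nonempty -> append to chain.
Insert 323: h=4, bucket 4 nonempty -> append to chain.
Insert 473: h=0, bucket 0 empty -> new chain.
Insert 125: h=4, bucket 4 nonempty -> append to chain.
Insert 407: h=0, bucket 0 nonempty -> append to chain.
Insert 400: h=4, bucket 4 nonempty -> append to chain.
Final buckets:
0: 473 -> 407
1: —
2: —
3: —
4: 620 -> 554 -> 631 -> 323 -> 125 -> 400
5: 687
6: —
7: —
8: —
9: —
10: —

6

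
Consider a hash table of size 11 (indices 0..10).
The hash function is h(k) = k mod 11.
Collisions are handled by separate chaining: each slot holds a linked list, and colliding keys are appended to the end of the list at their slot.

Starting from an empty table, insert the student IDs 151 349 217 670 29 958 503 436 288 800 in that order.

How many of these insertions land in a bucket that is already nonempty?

5

151 → bucket 8
349 → bucket 8 (collision)
217 → bucket 8 (collision)
670 → bucket 10
29 → bucket 7
958 → bucket 1
503 → bucket 8 (collision)
436 → bucket 7 (collision)
288 → bucket 2
800 → bucket 8 (collision)
Final buckets:
0: ∅
1: 958
2: 288
3: ∅
4: ∅
5: ∅
6: ∅
7: 29 -> 436
8: 151 -> 349 -> 217 -> 503 -> 800
9: ∅
10: 670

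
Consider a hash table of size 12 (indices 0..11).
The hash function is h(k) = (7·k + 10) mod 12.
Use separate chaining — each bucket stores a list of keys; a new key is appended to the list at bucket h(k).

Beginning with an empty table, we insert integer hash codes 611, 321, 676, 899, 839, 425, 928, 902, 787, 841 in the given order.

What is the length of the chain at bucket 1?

611 -> bucket 3
321 -> bucket 1
676 -> bucket 2
899 -> bucket 3 (collision)
839 -> bucket 3 (collision)
425 -> bucket 9
928 -> bucket 2 (collision)
902 -> bucket 0
787 -> bucket 11
841 -> bucket 5
Final buckets:
0: 902
1: 321
2: 676 -> 928
3: 611 -> 899 -> 839
4: _
5: 841
6: _
7: _
8: _
9: 425
10: _
11: 787

1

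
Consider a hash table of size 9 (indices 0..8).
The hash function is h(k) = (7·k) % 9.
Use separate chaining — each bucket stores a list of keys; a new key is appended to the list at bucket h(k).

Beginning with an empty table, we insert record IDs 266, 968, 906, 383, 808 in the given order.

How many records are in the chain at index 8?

Insert 266: h=8, bucket 8 empty → new chain.
Insert 968: h=8, bucket 8 nonempty → append to chain.
Insert 906: h=6, bucket 6 empty → new chain.
Insert 383: h=8, bucket 8 nonempty → append to chain.
Insert 808: h=4, bucket 4 empty → new chain.
Final buckets:
0: -
1: -
2: -
3: -
4: 808
5: -
6: 906
7: -
8: 266 -> 968 -> 383

3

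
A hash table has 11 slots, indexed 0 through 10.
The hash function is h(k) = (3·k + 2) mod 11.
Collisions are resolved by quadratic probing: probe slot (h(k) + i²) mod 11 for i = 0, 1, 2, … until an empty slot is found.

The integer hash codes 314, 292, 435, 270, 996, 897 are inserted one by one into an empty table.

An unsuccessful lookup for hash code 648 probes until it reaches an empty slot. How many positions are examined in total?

314: h=9 → slot 9
292: h=9, probe 9,10 → slot 10
435: h=9, probe 9,10,2 → slot 2
270: h=9, probe 9,10,2,7 → slot 7
996: h=9, probe 9,10,2,7,3 → slot 3
897: h=9, probe 9,10,2,7,3,1 → slot 1
Table: [—, 897, 435, 996, —, —, —, 270, —, 314, 292]
Lookup 648: h=10, probe 10,0 → slot 0 empty, not found.

2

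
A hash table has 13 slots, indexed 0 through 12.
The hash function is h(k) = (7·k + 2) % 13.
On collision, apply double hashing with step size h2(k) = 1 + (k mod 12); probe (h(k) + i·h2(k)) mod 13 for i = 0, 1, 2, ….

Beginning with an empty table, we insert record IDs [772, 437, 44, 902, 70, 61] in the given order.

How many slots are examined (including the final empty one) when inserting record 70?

772 hashes to 11; slot 11 is free => place at 11.
437 hashes to 6; slot 6 is free => place at 6.
44 hashes to 11, h2=9; 11 taken => place at 7.
902 hashes to 11, h2=3; 11 taken => place at 1.
70 hashes to 11, h2=11; 11 taken => place at 9.
61 hashes to 0; slot 0 is free => place at 0.
Table: [61, 902, ., ., ., ., 437, 44, ., 70, ., 772, .]

2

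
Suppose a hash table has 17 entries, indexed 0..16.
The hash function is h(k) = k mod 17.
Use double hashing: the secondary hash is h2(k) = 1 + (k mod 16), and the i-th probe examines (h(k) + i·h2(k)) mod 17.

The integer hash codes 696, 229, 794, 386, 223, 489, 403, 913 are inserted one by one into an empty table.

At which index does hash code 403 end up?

696 hashes to 16; slot 16 is free => place at 16.
229 hashes to 8; slot 8 is free => place at 8.
794 hashes to 12; slot 12 is free => place at 12.
386 hashes to 12, h2=3; 12 taken => place at 15.
223 hashes to 2; slot 2 is free => place at 2.
489 hashes to 13; slot 13 is free => place at 13.
403 hashes to 12, h2=4; 12,16 taken => place at 3.
913 hashes to 12, h2=2; 12 taken => place at 14.
Table: [., ., 223, 403, ., ., ., ., 229, ., ., ., 794, 489, 913, 386, 696]

3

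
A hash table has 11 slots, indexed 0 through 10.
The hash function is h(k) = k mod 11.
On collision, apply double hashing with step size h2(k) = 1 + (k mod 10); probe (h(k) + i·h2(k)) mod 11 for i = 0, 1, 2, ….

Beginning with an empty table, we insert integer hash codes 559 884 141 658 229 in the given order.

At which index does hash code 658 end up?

559 hashes to 9; slot 9 is free => place at 9.
884 hashes to 4; slot 4 is free => place at 4.
141 hashes to 9, h2=2; 9 taken => place at 0.
658 hashes to 9, h2=9; 9 taken => place at 7.
229 hashes to 9, h2=10; 9 taken => place at 8.
Table: [141, _, _, _, 884, _, _, 658, 229, 559, _]

7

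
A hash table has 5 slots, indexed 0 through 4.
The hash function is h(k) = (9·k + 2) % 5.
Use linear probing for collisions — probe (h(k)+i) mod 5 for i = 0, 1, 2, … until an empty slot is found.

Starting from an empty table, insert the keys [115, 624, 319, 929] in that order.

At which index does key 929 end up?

115 hashes to 2; slot 2 is free → place at 2.
624 hashes to 3; slot 3 is free → place at 3.
319 hashes to 3; 3 taken → place at 4.
929 hashes to 3; 3,4 taken → place at 0.
Table: [929, -, 115, 624, 319]

0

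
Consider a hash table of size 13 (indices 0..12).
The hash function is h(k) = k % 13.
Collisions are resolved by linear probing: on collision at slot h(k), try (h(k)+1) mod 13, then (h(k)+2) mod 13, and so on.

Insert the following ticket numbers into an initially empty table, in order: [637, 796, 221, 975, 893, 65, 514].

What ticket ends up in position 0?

637 hashes to 0; slot 0 is free -> place at 0.
796 hashes to 3; slot 3 is free -> place at 3.
221 hashes to 0; 0 taken -> place at 1.
975 hashes to 0; 0,1 taken -> place at 2.
893 hashes to 9; slot 9 is free -> place at 9.
65 hashes to 0; 0,1,2,3 taken -> place at 4.
514 hashes to 7; slot 7 is free -> place at 7.
Table: [637, 221, 975, 796, 65, ∅, ∅, 514, ∅, 893, ∅, ∅, ∅]

637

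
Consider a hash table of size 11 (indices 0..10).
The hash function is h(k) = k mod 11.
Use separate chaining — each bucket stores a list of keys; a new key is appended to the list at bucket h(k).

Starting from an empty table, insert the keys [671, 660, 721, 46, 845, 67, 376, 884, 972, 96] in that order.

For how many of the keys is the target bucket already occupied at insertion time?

3

Insert 671: h=0, bucket 0 empty -> new chain.
Insert 660: h=0, bucket 0 nonempty -> append to chain.
Insert 721: h=6, bucket 6 empty -> new chain.
Insert 46: h=2, bucket 2 empty -> new chain.
Insert 845: h=9, bucket 9 empty -> new chain.
Insert 67: h=1, bucket 1 empty -> new chain.
Insert 376: h=2, bucket 2 nonempty -> append to chain.
Insert 884: h=4, bucket 4 empty -> new chain.
Insert 972: h=4, bucket 4 nonempty -> append to chain.
Insert 96: h=8, bucket 8 empty -> new chain.
Final buckets:
0: 671 -> 660
1: 67
2: 46 -> 376
3: _
4: 884 -> 972
5: _
6: 721
7: _
8: 96
9: 845
10: _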